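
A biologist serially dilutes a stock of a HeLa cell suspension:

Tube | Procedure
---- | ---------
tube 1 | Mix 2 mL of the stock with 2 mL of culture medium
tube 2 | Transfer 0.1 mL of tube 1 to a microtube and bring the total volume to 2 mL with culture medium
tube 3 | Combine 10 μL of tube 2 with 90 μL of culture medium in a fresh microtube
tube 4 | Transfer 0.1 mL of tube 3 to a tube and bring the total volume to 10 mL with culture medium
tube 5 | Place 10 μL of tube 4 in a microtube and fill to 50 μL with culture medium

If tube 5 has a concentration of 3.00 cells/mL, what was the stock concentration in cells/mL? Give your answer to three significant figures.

Step 1: 2 mL + 2 mL = 4 mL total → factor 4/2 = 2
Step 2: 0.1 mL brought to 2 mL → factor 2/0.1 = 20
Step 3: 10 μL + 90 μL = 100 μL total → factor 100/10 = 10
Step 4: 0.1 mL brought to 10 mL → factor 10/0.1 = 100
Step 5: 10 μL brought to 50 μL → factor 50/10 = 5
Overall dilution factor = 2 × 20 × 10 × 100 × 5 = 2 × 10^5
Stock = 3.00 cells/mL × 2 × 10^5 = 6.00 × 10^5 cells/mL

6.00 × 10^5 cells/mL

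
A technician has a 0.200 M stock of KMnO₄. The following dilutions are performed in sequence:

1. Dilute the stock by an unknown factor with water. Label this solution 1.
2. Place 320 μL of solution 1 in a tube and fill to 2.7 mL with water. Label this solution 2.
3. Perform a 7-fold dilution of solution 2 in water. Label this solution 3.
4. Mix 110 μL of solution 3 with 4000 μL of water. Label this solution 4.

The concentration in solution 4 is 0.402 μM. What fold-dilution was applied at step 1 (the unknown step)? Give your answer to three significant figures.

Step 1: unknown factor x
Step 2: 320 μL brought to 2.7 mL → factor 2700/320 = 8.4375
Step 3: 7-fold → factor 7
Step 4: 110 μL + 4000 μL = 4110 μL total → factor 4110/110 = 37.364
Product of known-step factors = 2206.8
Overall factor = 0.200 M / (0.402 μM) = 4.9751 × 10^5
x = 4.9751 × 10^5 / 2206.8 = 225

225-fold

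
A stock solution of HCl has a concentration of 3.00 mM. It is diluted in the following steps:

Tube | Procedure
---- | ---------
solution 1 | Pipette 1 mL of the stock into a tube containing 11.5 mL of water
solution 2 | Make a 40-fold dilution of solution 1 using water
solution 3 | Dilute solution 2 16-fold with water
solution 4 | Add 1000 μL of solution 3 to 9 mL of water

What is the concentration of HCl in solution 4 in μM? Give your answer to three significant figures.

0.0375 μM

Step 1: 1 mL + 11.5 mL = 12.5 mL total → factor 12.5/1 = 12.5
Step 2: 40-fold → factor 40
Step 3: 16-fold → factor 16
Step 4: 1000 μL + 9 mL = 10000 μL total → factor 10000/1000 = 10
Overall dilution factor = 12.5 × 40 × 16 × 10 = 80000
Final = 3.00 mM / 80000 = 3.750 × 10^-5 mM = 0.0375 μM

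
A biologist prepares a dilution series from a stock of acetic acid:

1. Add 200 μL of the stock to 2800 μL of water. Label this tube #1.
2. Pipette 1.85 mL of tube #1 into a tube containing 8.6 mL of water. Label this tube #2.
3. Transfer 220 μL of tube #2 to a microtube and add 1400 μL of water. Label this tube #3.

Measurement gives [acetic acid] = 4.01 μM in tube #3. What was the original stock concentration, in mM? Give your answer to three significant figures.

Step 1: 200 μL + 2800 μL = 3000 μL total → factor 3000/200 = 15
Step 2: 1.85 mL + 8.6 mL = 10.45 mL total → factor 10.45/1.85 = 5.6486
Step 3: 220 μL + 1400 μL = 1620 μL total → factor 1620/220 = 7.3636
Overall dilution factor = 15 × 5.6486 × 7.3636 = 623.92
Stock = 4.01 μM × 623.92 = 2502 μM = 2.50 mM

2.50 mM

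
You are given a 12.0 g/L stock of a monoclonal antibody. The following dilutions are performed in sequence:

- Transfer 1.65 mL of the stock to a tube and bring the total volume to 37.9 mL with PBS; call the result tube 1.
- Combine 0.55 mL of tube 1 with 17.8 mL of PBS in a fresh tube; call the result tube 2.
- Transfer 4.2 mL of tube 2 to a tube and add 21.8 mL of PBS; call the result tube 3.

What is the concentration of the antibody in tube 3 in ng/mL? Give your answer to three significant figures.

2.53 × 10^3 ng/mL

Step 1: 1.65 mL brought to 37.9 mL → factor 37.9/1.65 = 22.97
Step 2: 0.55 mL + 17.8 mL = 18.35 mL total → factor 18.35/0.55 = 33.364
Step 3: 4.2 mL + 21.8 mL = 26 mL total → factor 26/4.2 = 6.1905
Overall dilution factor = 22.97 × 33.364 × 6.1905 = 4744.1
Final = 12.0 g/L / 4744.1 = 0.002529 g/L = 2.53 × 10^3 ng/mL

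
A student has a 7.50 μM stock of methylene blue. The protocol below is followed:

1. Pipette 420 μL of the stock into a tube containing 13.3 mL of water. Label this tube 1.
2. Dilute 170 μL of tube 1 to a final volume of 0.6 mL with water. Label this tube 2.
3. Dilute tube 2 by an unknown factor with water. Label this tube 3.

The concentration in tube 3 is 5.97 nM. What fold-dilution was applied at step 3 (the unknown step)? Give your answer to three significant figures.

10.9-fold

Step 1: 420 μL + 13.3 mL = 13720 μL total → factor 13720/420 = 32.667
Step 2: 170 μL brought to 0.6 mL → factor 600/170 = 3.5294
Step 3: unknown factor x
Product of known-step factors = 115.29
Overall factor = 7.50 μM / (5.97 nM) = 1256.3
x = 1256.3 / 115.29 = 10.9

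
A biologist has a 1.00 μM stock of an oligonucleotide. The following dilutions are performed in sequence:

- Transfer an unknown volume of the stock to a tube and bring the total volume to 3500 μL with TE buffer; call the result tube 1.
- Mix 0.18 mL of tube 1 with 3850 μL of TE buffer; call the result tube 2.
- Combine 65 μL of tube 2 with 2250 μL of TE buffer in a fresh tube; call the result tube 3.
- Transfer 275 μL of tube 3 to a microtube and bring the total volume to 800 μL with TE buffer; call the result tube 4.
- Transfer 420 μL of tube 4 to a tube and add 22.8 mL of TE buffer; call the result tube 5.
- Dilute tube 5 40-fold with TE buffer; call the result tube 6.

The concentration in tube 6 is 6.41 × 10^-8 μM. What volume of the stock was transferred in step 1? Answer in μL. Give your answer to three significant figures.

Step 1: v brought to 3500 μL → factor = 3500 μL/v
Step 2: 0.18 mL + 3850 μL = 4.03 mL total → factor 4.03/0.18 = 22.389
Step 3: 65 μL + 2250 μL = 2315 μL total → factor 2315/65 = 35.615
Step 4: 275 μL brought to 800 μL → factor 800/275 = 2.9091
Step 5: 420 μL + 22.8 mL = 23220 μL total → factor 23220/420 = 55.286
Step 6: 40-fold → factor 40
Product of known-step factors = 5.1298 × 10^6
Overall factor = 1.00 μM / (6.41 × 10^-8 μM) = 1.5601 × 10^7
Step-1 factor = 1.5601 × 10^7 / 5.1298 × 10^6 = 3.0412
v = 3500 μL / 3.0412 = 1.15 × 10^3 μL

1.15 × 10^3 μL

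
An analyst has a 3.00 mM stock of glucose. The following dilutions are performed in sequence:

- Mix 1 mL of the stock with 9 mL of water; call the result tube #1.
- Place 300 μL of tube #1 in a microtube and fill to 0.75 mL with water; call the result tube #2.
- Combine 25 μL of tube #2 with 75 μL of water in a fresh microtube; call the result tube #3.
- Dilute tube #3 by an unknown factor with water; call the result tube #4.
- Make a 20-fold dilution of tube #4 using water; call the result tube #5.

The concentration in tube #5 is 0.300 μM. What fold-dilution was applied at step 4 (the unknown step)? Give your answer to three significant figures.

5.00-fold

Step 1: 1 mL + 9 mL = 10 mL total → factor 10/1 = 10
Step 2: 300 μL brought to 0.75 mL → factor 750/300 = 2.5
Step 3: 25 μL + 75 μL = 100 μL total → factor 100/25 = 4
Step 4: unknown factor x
Step 5: 20-fold → factor 20
Product of known-step factors = 2000
Overall factor = 3.00 mM / (0.300 μM) = 10000
x = 10000 / 2000 = 5.00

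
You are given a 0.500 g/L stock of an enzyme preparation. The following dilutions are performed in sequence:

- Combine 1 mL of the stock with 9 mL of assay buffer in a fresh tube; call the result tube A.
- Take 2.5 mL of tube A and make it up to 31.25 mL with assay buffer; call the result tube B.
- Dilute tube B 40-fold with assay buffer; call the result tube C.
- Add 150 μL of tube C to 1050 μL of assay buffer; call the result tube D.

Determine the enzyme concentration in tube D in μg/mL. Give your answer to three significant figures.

Step 1: 1 mL + 9 mL = 10 mL total → factor 10/1 = 10
Step 2: 2.5 mL brought to 31.25 mL → factor 31.25/2.5 = 12.5
Step 3: 40-fold → factor 40
Step 4: 150 μL + 1050 μL = 1200 μL total → factor 1200/150 = 8
Overall dilution factor = 10 × 12.5 × 40 × 8 = 40000
Final = 0.500 g/L / 40000 = 1.250 × 10^-5 g/L = 0.0125 μg/mL

0.0125 μg/mL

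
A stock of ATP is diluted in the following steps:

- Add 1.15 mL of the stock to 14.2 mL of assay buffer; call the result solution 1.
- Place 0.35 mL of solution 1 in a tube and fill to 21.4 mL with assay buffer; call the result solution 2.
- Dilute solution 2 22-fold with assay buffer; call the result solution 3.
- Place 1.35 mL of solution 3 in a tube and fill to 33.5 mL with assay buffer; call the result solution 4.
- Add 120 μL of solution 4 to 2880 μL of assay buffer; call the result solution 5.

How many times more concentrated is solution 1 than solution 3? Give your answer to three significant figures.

Step 1: 1.15 mL + 14.2 mL = 15.35 mL total → factor 15.35/1.15 = 13.348
Step 2: 0.35 mL brought to 21.4 mL → factor 21.4/0.35 = 61.143
Step 3: 22-fold → factor 22
Dilution factor to solution 1 = 13.348; to solution 3 = 17955
[solution 1]/[solution 3] = (factor to solution 3)/(factor to solution 1) = 17955/13.348 = 1.35 × 10^3

1.35 × 10^3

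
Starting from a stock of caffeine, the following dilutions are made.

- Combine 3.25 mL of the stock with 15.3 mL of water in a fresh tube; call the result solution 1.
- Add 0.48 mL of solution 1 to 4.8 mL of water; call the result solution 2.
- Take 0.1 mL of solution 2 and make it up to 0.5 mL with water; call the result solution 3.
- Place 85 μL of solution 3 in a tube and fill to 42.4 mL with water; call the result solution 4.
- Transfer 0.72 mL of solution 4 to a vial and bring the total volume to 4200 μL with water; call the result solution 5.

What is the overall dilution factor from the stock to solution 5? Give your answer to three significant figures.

Step 1: 3.25 mL + 15.3 mL = 18.55 mL total → factor 18.55/3.25 = 5.7077
Step 2: 0.48 mL + 4.8 mL = 5.28 mL total → factor 5.28/0.48 = 11
Step 3: 0.1 mL brought to 0.5 mL → factor 0.5/0.1 = 5
Step 4: 85 μL brought to 42.4 mL → factor 42400/85 = 498.82
Step 5: 0.72 mL brought to 4200 μL → factor 4.2/0.72 = 5.8333
Overall dilution factor = 5.7077 × 11 × 5 × 498.82 × 5.8333 = 9.1345 × 10^5

9.13 × 10^5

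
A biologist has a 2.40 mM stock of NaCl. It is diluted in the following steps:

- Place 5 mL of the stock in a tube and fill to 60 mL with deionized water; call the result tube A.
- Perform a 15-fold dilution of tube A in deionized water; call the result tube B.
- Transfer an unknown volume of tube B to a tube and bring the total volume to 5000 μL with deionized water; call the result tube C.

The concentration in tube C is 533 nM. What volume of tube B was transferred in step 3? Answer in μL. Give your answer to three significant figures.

Step 1: 5 mL brought to 60 mL → factor 60/5 = 12
Step 2: 15-fold → factor 15
Step 3: v brought to 5000 μL → factor = 5000 μL/v
Product of known-step factors = 180
Overall factor = 2.40 mM / (533 nM) = 4502.8
Step-3 factor = 4502.8 / 180 = 25.016
v = 5000 μL / 25.016 = 200 μL

200 μL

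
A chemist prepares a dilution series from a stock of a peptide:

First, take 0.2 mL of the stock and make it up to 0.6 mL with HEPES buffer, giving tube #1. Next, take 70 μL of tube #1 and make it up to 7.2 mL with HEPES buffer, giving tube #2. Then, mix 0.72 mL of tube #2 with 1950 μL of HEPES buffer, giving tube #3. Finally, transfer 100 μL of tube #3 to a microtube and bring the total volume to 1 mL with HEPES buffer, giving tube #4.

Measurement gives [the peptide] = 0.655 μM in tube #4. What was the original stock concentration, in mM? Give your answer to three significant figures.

7.50 mM

Step 1: 0.2 mL brought to 0.6 mL → factor 0.6/0.2 = 3
Step 2: 70 μL brought to 7.2 mL → factor 7200/70 = 102.86
Step 3: 0.72 mL + 1950 μL = 2.67 mL total → factor 2.67/0.72 = 3.7083
Step 4: 100 μL brought to 1 mL → factor 1000/100 = 10
Overall dilution factor = 3 × 102.86 × 3.7083 × 10 = 11443
Stock = 0.655 μM × 11443 = 7495 μM = 7.50 mM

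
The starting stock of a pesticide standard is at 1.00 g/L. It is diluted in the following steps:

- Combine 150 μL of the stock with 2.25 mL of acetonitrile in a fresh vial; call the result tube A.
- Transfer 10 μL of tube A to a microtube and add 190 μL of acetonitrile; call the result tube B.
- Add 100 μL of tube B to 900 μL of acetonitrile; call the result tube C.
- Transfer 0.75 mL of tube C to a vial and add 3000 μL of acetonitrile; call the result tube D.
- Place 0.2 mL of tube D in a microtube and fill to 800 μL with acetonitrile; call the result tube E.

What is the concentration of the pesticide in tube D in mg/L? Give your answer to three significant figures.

0.0625 mg/L

Step 1: 150 μL + 2.25 mL = 2400 μL total → factor 2400/150 = 16
Step 2: 10 μL + 190 μL = 200 μL total → factor 200/10 = 20
Step 3: 100 μL + 900 μL = 1000 μL total → factor 1000/100 = 10
Step 4: 0.75 mL + 3000 μL = 3.75 mL total → factor 3.75/0.75 = 5
Dilution factor through tube D = 16 × 20 × 10 × 5 = 16000
[tube D] = 1.00 g/L / 16000 = 6.250 × 10^-5 g/L = 0.0625 mg/L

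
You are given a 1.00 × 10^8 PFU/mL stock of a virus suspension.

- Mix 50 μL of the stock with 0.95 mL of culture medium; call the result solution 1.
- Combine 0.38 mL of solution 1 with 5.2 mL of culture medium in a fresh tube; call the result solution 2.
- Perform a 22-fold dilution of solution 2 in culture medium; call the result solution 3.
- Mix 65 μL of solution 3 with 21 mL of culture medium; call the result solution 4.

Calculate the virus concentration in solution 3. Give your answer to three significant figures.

1.55 × 10^4 PFU/mL

Step 1: 50 μL + 0.95 mL = 1000 μL total → factor 1000/50 = 20
Step 2: 0.38 mL + 5.2 mL = 5.58 mL total → factor 5.58/0.38 = 14.684
Step 3: 22-fold → factor 22
Dilution factor through solution 3 = 20 × 14.684 × 22 = 6461.1
[solution 3] = 1.00 × 10^8 PFU/mL / 6461.1 = 1.55 × 10^4 PFU/mL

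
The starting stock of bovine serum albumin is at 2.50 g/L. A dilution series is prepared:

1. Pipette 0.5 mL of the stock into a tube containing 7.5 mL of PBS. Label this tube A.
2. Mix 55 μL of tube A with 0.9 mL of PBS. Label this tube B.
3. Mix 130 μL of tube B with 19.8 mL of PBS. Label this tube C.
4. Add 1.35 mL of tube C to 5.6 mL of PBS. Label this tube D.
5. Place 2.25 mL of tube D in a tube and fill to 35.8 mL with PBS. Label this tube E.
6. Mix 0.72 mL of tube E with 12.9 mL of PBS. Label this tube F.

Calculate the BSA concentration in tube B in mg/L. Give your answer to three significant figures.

Step 1: 0.5 mL + 7.5 mL = 8 mL total → factor 8/0.5 = 16
Step 2: 55 μL + 0.9 mL = 955 μL total → factor 955/55 = 17.364
Dilution factor through tube B = 16 × 17.364 = 277.82
[tube B] = 2.50 g/L / 277.82 = 0.008999 g/L = 9.00 mg/L

9.00 mg/L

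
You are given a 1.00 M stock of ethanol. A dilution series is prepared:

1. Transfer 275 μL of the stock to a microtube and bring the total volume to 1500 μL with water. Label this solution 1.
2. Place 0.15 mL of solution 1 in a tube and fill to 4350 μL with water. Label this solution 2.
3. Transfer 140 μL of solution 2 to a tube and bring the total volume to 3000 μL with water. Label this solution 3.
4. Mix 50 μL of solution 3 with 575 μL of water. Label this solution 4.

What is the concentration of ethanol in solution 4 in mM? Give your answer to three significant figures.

Step 1: 275 μL brought to 1500 μL → factor 1500/275 = 5.4545
Step 2: 0.15 mL brought to 4350 μL → factor 4.35/0.15 = 29
Step 3: 140 μL brought to 3000 μL → factor 3000/140 = 21.429
Step 4: 50 μL + 575 μL = 625 μL total → factor 625/50 = 12.5
Overall dilution factor = 5.4545 × 29 × 21.429 × 12.5 = 42370
Final = 1.00 M / 42370 = 2.360 × 10^-5 M = 0.0236 mM

0.0236 mM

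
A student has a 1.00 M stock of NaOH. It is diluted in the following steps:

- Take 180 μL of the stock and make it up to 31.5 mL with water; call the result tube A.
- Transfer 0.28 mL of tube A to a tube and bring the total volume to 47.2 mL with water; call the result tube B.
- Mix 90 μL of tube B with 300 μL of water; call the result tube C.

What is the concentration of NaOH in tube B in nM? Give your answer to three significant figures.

3.39 × 10^4 nM

Step 1: 180 μL brought to 31.5 mL → factor 31500/180 = 175
Step 2: 0.28 mL brought to 47.2 mL → factor 47.2/0.28 = 168.57
Dilution factor through tube B = 175 × 168.57 = 29500
[tube B] = 1.00 M / 29500 = 3.390 × 10^-5 M = 3.39 × 10^4 nM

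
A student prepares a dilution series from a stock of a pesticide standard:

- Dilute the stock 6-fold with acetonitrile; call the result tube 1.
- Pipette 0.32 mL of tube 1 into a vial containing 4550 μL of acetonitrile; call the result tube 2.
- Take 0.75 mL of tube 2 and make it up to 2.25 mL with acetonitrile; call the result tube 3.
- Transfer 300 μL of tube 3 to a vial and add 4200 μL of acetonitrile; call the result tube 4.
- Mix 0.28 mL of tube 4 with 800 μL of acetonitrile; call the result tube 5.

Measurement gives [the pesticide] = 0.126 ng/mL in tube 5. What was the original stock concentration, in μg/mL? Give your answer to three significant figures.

2.00 μg/mL

Step 1: 6-fold → factor 6
Step 2: 0.32 mL + 4550 μL = 4.87 mL total → factor 4.87/0.32 = 15.219
Step 3: 0.75 mL brought to 2.25 mL → factor 2.25/0.75 = 3
Step 4: 300 μL + 4200 μL = 4500 μL total → factor 4500/300 = 15
Step 5: 0.28 mL + 800 μL = 1.08 mL total → factor 1.08/0.28 = 3.8571
Overall dilution factor = 6 × 15.219 × 3 × 15 × 3.8571 = 15849
Stock = 0.126 ng/mL × 15849 = 1997 ng/mL = 2.00 μg/mL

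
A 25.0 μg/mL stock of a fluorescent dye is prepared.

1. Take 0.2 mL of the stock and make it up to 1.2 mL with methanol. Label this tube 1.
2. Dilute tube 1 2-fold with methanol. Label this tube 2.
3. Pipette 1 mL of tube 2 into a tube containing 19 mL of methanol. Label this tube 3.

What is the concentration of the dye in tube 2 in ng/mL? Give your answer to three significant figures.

Step 1: 0.2 mL brought to 1.2 mL → factor 1.2/0.2 = 6
Step 2: 2-fold → factor 2
Dilution factor through tube 2 = 6 × 2 = 12
[tube 2] = 25.0 μg/mL / 12 = 2.083 μg/mL = 2.08 × 10^3 ng/mL

2.08 × 10^3 ng/mL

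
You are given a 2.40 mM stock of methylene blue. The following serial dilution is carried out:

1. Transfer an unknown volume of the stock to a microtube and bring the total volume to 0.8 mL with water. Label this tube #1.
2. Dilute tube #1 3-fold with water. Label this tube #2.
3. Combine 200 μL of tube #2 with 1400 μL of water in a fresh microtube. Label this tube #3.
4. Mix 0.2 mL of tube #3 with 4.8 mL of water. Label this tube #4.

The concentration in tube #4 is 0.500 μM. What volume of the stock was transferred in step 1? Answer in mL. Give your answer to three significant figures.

Step 1: v brought to 0.8 mL → factor = 0.8 mL/v
Step 2: 3-fold → factor 3
Step 3: 200 μL + 1400 μL = 1600 μL total → factor 1600/200 = 8
Step 4: 0.2 mL + 4.8 mL = 5 mL total → factor 5/0.2 = 25
Product of known-step factors = 600
Overall factor = 2.40 mM / (0.500 μM) = 4800
Step-1 factor = 4800 / 600 = 8
v = 0.8 mL / 8 = 0.100 mL

0.100 mL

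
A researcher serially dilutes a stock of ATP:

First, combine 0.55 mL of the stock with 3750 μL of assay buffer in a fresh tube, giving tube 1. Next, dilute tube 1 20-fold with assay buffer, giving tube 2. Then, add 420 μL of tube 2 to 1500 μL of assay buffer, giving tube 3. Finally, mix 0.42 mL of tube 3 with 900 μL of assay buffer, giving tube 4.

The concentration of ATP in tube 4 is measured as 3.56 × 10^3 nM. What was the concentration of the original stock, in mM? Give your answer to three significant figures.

Step 1: 0.55 mL + 3750 μL = 4.3 mL total → factor 4.3/0.55 = 7.8182
Step 2: 20-fold → factor 20
Step 3: 420 μL + 1500 μL = 1920 μL total → factor 1920/420 = 4.5714
Step 4: 0.42 mL + 900 μL = 1.32 mL total → factor 1.32/0.42 = 3.1429
Overall dilution factor = 7.8182 × 20 × 4.5714 × 3.1429 = 2246.5
Stock = 3.56 × 10^3 nM × 2246.5 = 7.998 × 10^6 nM = 8.00 mM

8.00 mM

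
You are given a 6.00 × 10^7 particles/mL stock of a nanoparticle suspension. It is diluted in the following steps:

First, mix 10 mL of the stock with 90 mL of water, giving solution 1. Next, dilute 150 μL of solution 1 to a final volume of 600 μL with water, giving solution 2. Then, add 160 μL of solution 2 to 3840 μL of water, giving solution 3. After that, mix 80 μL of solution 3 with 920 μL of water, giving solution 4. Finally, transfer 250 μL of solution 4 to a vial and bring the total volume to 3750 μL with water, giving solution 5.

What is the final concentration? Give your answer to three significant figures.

320 particles/mL

Step 1: 10 mL + 90 mL = 100 mL total → factor 100/10 = 10
Step 2: 150 μL brought to 600 μL → factor 600/150 = 4
Step 3: 160 μL + 3840 μL = 4000 μL total → factor 4000/160 = 25
Step 4: 80 μL + 920 μL = 1000 μL total → factor 1000/80 = 12.5
Step 5: 250 μL brought to 3750 μL → factor 3750/250 = 15
Overall dilution factor = 10 × 4 × 25 × 12.5 × 15 = 1.875 × 10^5
Final = 6.00 × 10^7 particles/mL / 1.875 × 10^5 = 320 particles/mL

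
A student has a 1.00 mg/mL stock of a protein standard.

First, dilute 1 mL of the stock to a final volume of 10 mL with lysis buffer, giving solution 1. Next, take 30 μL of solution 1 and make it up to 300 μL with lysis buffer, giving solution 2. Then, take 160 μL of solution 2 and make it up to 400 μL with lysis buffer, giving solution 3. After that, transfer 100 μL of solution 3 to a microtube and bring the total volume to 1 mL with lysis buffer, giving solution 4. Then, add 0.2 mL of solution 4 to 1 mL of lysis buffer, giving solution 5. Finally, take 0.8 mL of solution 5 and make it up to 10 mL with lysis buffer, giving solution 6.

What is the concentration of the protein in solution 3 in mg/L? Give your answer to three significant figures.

4.00 mg/L

Step 1: 1 mL brought to 10 mL → factor 10/1 = 10
Step 2: 30 μL brought to 300 μL → factor 300/30 = 10
Step 3: 160 μL brought to 400 μL → factor 400/160 = 2.5
Dilution factor through solution 3 = 10 × 10 × 2.5 = 250
[solution 3] = 1.00 mg/mL / 250 = 0.004000 mg/mL = 4.00 mg/L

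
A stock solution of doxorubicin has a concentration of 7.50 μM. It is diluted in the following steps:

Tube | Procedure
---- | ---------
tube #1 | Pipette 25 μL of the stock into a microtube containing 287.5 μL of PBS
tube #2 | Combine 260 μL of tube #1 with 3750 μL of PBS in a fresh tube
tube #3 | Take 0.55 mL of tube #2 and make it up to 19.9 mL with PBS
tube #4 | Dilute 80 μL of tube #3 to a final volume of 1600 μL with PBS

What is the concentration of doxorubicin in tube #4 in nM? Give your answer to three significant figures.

0.0538 nM

Step 1: 25 μL + 287.5 μL = 312.5 μL total → factor 312.5/25 = 12.5
Step 2: 260 μL + 3750 μL = 4010 μL total → factor 4010/260 = 15.423
Step 3: 0.55 mL brought to 19.9 mL → factor 19.9/0.55 = 36.182
Step 4: 80 μL brought to 1600 μL → factor 1600/80 = 20
Overall dilution factor = 12.5 × 15.423 × 36.182 × 20 = 1.3951 × 10^5
Final = 7.50 μM / 1.3951 × 10^5 = 5.376 × 10^-5 μM = 0.0538 nM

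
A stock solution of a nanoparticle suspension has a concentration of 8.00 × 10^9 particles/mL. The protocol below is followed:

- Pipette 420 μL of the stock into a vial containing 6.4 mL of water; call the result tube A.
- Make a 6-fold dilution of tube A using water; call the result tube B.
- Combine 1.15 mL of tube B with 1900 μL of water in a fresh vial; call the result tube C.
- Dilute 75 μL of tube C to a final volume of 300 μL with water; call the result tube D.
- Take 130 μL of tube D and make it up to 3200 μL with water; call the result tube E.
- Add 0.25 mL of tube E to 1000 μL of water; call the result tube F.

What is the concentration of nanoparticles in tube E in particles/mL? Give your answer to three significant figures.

3.14 × 10^5 particles/mL

Step 1: 420 μL + 6.4 mL = 6820 μL total → factor 6820/420 = 16.238
Step 2: 6-fold → factor 6
Step 3: 1.15 mL + 1900 μL = 3.05 mL total → factor 3.05/1.15 = 2.6522
Step 4: 75 μL brought to 300 μL → factor 300/75 = 4
Step 5: 130 μL brought to 3200 μL → factor 3200/130 = 24.615
Dilution factor through tube E = 16.238 × 6 × 2.6522 × 4 × 24.615 = 25442
[tube E] = 8.00 × 10^9 particles/mL / 25442 = 3.14 × 10^5 particles/mL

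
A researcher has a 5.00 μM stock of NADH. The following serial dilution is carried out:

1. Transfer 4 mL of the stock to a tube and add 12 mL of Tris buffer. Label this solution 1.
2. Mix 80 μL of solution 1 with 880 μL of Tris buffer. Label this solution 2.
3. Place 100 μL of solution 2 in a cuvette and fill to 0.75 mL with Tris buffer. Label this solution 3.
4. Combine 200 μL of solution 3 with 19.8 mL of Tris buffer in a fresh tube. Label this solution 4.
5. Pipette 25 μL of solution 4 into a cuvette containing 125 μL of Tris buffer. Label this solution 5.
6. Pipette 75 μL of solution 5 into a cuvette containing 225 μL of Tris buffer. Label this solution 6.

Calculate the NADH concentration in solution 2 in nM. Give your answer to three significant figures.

104 nM

Step 1: 4 mL + 12 mL = 16 mL total → factor 16/4 = 4
Step 2: 80 μL + 880 μL = 960 μL total → factor 960/80 = 12
Dilution factor through solution 2 = 4 × 12 = 48
[solution 2] = 5.00 μM / 48 = 0.1042 μM = 104 nM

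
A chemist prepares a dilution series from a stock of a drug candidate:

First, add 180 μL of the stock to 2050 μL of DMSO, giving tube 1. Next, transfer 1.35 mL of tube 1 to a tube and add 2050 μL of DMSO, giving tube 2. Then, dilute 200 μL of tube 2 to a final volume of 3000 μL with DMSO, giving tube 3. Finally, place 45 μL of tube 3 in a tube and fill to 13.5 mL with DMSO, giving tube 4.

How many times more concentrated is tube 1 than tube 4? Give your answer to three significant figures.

Step 1: 180 μL + 2050 μL = 2230 μL total → factor 2230/180 = 12.389
Step 2: 1.35 mL + 2050 μL = 3.4 mL total → factor 3.4/1.35 = 2.5185
Step 3: 200 μL brought to 3000 μL → factor 3000/200 = 15
Step 4: 45 μL brought to 13.5 mL → factor 13500/45 = 300
Dilution factor to tube 1 = 12.389; to tube 4 = 1.4041 × 10^5
[tube 1]/[tube 4] = (factor to tube 4)/(factor to tube 1) = 1.4041 × 10^5/12.389 = 1.13 × 10^4

1.13 × 10^4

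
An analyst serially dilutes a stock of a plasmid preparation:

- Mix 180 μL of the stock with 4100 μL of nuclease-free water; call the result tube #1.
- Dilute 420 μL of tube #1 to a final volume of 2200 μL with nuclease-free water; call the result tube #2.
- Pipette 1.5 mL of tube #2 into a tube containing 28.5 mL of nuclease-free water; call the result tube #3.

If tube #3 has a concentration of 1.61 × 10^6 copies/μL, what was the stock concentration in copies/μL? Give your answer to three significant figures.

4.01 × 10^9 copies/μL

Step 1: 180 μL + 4100 μL = 4280 μL total → factor 4280/180 = 23.778
Step 2: 420 μL brought to 2200 μL → factor 2200/420 = 5.2381
Step 3: 1.5 mL + 28.5 mL = 30 mL total → factor 30/1.5 = 20
Overall dilution factor = 23.778 × 5.2381 × 20 = 2491
Stock = 1.61 × 10^6 copies/μL × 2491 = 4.01 × 10^9 copies/μL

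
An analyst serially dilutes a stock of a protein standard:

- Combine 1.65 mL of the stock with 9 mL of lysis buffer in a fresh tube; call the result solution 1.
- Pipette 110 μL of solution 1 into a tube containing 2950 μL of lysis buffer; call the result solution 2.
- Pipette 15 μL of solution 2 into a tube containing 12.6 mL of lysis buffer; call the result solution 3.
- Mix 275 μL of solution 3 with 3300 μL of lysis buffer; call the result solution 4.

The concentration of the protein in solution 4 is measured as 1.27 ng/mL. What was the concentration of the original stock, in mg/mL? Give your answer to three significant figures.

2.49 mg/mL

Step 1: 1.65 mL + 9 mL = 10.65 mL total → factor 10.65/1.65 = 6.4545
Step 2: 110 μL + 2950 μL = 3060 μL total → factor 3060/110 = 27.818
Step 3: 15 μL + 12.6 mL = 12615 μL total → factor 12615/15 = 841
Step 4: 275 μL + 3300 μL = 3575 μL total → factor 3575/275 = 13
Overall dilution factor = 6.4545 × 27.818 × 841 × 13 = 1.9631 × 10^6
Stock = 1.27 ng/mL × 1.9631 × 10^6 = 2.493 × 10^6 ng/mL = 2.49 mg/mL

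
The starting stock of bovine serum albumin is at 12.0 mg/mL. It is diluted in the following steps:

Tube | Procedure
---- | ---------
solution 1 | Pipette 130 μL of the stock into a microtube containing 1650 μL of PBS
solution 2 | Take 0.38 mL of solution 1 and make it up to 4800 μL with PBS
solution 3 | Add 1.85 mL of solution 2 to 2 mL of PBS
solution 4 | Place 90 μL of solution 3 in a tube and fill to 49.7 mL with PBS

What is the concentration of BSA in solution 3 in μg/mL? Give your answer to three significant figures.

33.3 μg/mL

Step 1: 130 μL + 1650 μL = 1780 μL total → factor 1780/130 = 13.692
Step 2: 0.38 mL brought to 4800 μL → factor 4.8/0.38 = 12.632
Step 3: 1.85 mL + 2 mL = 3.85 mL total → factor 3.85/1.85 = 2.0811
Dilution factor through solution 3 = 13.692 × 12.632 × 2.0811 = 359.93
[solution 3] = 12.0 mg/mL / 359.93 = 0.03334 mg/mL = 33.3 μg/mL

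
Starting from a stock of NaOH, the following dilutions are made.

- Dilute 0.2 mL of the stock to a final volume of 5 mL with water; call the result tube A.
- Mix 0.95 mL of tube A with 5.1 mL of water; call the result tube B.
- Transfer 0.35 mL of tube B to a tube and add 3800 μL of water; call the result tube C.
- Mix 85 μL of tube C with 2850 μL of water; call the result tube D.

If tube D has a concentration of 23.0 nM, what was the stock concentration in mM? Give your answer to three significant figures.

1.50 mM

Step 1: 0.2 mL brought to 5 mL → factor 5/0.2 = 25
Step 2: 0.95 mL + 5.1 mL = 6.05 mL total → factor 6.05/0.95 = 6.3684
Step 3: 0.35 mL + 3800 μL = 4.15 mL total → factor 4.15/0.35 = 11.857
Step 4: 85 μL + 2850 μL = 2935 μL total → factor 2935/85 = 34.529
Overall dilution factor = 25 × 6.3684 × 11.857 × 34.529 = 65184
Stock = 23.0 nM × 65184 = 1.499 × 10^6 nM = 1.50 mM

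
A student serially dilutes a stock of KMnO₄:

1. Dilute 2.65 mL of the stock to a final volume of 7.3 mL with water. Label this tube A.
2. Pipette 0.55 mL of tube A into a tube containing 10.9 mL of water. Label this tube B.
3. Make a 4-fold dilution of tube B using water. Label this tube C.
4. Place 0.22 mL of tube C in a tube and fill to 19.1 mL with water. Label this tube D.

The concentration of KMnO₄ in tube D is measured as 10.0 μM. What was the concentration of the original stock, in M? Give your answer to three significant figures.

0.199 M

Step 1: 2.65 mL brought to 7.3 mL → factor 7.3/2.65 = 2.7547
Step 2: 0.55 mL + 10.9 mL = 11.45 mL total → factor 11.45/0.55 = 20.818
Step 3: 4-fold → factor 4
Step 4: 0.22 mL brought to 19.1 mL → factor 19.1/0.22 = 86.818
Overall dilution factor = 2.7547 × 20.818 × 4 × 86.818 = 19915
Stock = 10.0 μM × 19915 = 1.992 × 10^5 μM = 0.199 M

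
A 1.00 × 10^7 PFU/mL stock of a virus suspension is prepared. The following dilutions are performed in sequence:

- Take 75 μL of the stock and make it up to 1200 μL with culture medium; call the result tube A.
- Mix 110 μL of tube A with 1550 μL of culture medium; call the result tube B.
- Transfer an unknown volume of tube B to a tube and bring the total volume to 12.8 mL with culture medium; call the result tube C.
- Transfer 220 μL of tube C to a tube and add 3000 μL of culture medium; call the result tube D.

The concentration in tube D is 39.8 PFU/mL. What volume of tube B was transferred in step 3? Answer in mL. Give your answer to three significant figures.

Step 1: 75 μL brought to 1200 μL → factor 1200/75 = 16
Step 2: 110 μL + 1550 μL = 1660 μL total → factor 1660/110 = 15.091
Step 3: v brought to 12.8 mL → factor = 12.8 mL/v
Step 4: 220 μL + 3000 μL = 3220 μL total → factor 3220/220 = 14.636
Product of known-step factors = 3534
Overall factor = 1.00 × 10^7 PFU/mL / (39.8 PFU/mL) = 2.5126 × 10^5
Step-3 factor = 2.5126 × 10^5 / 3534 = 71.097
v = 12.8 mL / 71.097 = 0.180 mL

0.180 mL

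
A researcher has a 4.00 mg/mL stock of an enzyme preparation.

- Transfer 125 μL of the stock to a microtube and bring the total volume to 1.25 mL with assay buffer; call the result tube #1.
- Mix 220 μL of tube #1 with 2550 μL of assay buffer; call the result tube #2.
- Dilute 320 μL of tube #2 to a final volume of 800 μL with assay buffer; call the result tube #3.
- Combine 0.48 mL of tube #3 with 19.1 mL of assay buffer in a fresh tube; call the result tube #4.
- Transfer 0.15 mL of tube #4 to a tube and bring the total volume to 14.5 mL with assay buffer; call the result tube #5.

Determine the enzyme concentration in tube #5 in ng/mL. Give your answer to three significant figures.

Step 1: 125 μL brought to 1.25 mL → factor 1250/125 = 10
Step 2: 220 μL + 2550 μL = 2770 μL total → factor 2770/220 = 12.591
Step 3: 320 μL brought to 800 μL → factor 800/320 = 2.5
Step 4: 0.48 mL + 19.1 mL = 19.58 mL total → factor 19.58/0.48 = 40.792
Step 5: 0.15 mL brought to 14.5 mL → factor 14.5/0.15 = 96.667
Overall dilution factor = 10 × 12.591 × 2.5 × 40.792 × 96.667 = 1.2412 × 10^6
Final = 4.00 mg/mL / 1.2412 × 10^6 = 3.223 × 10^-6 mg/mL = 3.22 ng/mL

3.22 ng/mL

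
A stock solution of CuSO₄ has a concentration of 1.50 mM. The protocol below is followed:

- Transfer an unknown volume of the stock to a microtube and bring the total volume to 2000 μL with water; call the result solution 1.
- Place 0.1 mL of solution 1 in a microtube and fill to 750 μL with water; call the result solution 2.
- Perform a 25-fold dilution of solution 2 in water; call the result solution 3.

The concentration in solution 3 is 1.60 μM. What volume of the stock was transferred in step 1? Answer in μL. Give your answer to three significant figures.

Step 1: v brought to 2000 μL → factor = 2000 μL/v
Step 2: 0.1 mL brought to 750 μL → factor 0.75/0.1 = 7.5
Step 3: 25-fold → factor 25
Product of known-step factors = 187.5
Overall factor = 1.50 mM / (1.60 μM) = 937.5
Step-1 factor = 937.5 / 187.5 = 5
v = 2000 μL / 5 = 400 μL

400 μL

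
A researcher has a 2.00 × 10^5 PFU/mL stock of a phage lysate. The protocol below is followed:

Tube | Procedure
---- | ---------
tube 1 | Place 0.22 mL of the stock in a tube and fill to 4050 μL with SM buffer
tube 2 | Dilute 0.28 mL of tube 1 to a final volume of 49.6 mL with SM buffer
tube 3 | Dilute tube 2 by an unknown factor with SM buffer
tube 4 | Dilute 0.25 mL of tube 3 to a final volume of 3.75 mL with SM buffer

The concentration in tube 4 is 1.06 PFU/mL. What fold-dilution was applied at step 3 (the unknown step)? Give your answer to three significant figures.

Step 1: 0.22 mL brought to 4050 μL → factor 4.05/0.22 = 18.409
Step 2: 0.28 mL brought to 49.6 mL → factor 49.6/0.28 = 177.14
Step 3: unknown factor x
Step 4: 0.25 mL brought to 3.75 mL → factor 3.75/0.25 = 15
Product of known-step factors = 48916
Overall factor = 2.00 × 10^5 PFU/mL / (1.06 PFU/mL) = 1.8868 × 10^5
x = 1.8868 × 10^5 / 48916 = 3.86

3.86-fold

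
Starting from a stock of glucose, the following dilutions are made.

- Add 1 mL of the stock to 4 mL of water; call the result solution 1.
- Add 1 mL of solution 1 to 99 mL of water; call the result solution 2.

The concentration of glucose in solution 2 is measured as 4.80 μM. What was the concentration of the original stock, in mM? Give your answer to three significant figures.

Step 1: 1 mL + 4 mL = 5 mL total → factor 5/1 = 5
Step 2: 1 mL + 99 mL = 100 mL total → factor 100/1 = 100
Overall dilution factor = 5 × 100 = 500
Stock = 4.80 μM × 500 = 2400 μM = 2.40 mM

2.40 mM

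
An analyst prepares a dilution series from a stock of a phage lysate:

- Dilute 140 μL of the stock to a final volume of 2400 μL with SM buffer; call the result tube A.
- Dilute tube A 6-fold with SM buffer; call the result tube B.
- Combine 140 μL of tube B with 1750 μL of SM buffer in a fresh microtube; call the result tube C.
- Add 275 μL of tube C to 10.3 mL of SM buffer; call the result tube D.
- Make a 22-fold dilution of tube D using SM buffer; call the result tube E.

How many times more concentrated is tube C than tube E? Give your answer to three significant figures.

Step 1: 140 μL brought to 2400 μL → factor 2400/140 = 17.143
Step 2: 6-fold → factor 6
Step 3: 140 μL + 1750 μL = 1890 μL total → factor 1890/140 = 13.5
Step 4: 275 μL + 10.3 mL = 10575 μL total → factor 10575/275 = 38.455
Step 5: 22-fold → factor 22
Dilution factor to tube C = 1388.6; to tube E = 1.1747 × 10^6
[tube C]/[tube E] = (factor to tube E)/(factor to tube C) = 1.1747 × 10^6/1388.6 = 846

846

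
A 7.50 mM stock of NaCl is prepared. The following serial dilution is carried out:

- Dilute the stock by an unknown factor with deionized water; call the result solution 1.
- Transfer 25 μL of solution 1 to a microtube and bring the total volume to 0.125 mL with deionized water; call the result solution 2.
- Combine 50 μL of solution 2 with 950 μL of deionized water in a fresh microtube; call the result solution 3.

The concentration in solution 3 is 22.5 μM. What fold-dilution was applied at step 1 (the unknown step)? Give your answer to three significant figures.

3.33-fold

Step 1: unknown factor x
Step 2: 25 μL brought to 0.125 mL → factor 125/25 = 5
Step 3: 50 μL + 950 μL = 1000 μL total → factor 1000/50 = 20
Product of known-step factors = 100
Overall factor = 7.50 mM / (22.5 μM) = 333.33
x = 333.33 / 100 = 3.33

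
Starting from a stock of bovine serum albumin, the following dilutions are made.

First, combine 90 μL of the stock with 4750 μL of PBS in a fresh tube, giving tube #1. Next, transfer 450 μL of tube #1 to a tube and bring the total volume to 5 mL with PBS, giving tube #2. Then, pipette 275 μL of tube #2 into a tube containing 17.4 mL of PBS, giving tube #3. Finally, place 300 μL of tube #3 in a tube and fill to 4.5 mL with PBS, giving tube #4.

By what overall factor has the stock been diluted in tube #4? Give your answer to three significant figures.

Step 1: 90 μL + 4750 μL = 4840 μL total → factor 4840/90 = 53.778
Step 2: 450 μL brought to 5 mL → factor 5000/450 = 11.111
Step 3: 275 μL + 17.4 mL = 17675 μL total → factor 17675/275 = 64.273
Step 4: 300 μL brought to 4.5 mL → factor 4500/300 = 15
Overall dilution factor = 53.778 × 11.111 × 64.273 × 15 = 5.7607 × 10^5

5.76 × 10^5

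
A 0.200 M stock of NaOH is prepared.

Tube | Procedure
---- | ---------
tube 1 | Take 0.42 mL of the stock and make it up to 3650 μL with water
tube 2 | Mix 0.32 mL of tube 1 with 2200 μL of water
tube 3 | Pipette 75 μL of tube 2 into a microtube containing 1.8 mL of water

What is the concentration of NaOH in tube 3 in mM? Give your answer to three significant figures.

Step 1: 0.42 mL brought to 3650 μL → factor 3.65/0.42 = 8.6905
Step 2: 0.32 mL + 2200 μL = 2.52 mL total → factor 2.52/0.32 = 7.875
Step 3: 75 μL + 1.8 mL = 1875 μL total → factor 1875/75 = 25
Overall dilution factor = 8.6905 × 7.875 × 25 = 1710.9
Final = 0.200 M / 1710.9 = 0.0001169 M = 0.117 mM

0.117 mM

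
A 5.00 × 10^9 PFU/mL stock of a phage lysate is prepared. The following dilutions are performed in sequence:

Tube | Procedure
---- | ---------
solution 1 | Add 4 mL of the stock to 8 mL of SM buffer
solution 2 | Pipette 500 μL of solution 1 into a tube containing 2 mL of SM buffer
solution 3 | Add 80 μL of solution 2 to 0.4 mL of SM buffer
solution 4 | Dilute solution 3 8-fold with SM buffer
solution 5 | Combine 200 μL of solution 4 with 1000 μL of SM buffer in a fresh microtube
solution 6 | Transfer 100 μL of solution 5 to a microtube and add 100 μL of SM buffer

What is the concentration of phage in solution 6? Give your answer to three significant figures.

5.79 × 10^5 PFU/mL

Step 1: 4 mL + 8 mL = 12 mL total → factor 12/4 = 3
Step 2: 500 μL + 2 mL = 2500 μL total → factor 2500/500 = 5
Step 3: 80 μL + 0.4 mL = 480 μL total → factor 480/80 = 6
Step 4: 8-fold → factor 8
Step 5: 200 μL + 1000 μL = 1200 μL total → factor 1200/200 = 6
Step 6: 100 μL + 100 μL = 200 μL total → factor 200/100 = 2
Overall dilution factor = 3 × 5 × 6 × 8 × 6 × 2 = 8640
Final = 5.00 × 10^9 PFU/mL / 8640 = 5.79 × 10^5 PFU/mL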